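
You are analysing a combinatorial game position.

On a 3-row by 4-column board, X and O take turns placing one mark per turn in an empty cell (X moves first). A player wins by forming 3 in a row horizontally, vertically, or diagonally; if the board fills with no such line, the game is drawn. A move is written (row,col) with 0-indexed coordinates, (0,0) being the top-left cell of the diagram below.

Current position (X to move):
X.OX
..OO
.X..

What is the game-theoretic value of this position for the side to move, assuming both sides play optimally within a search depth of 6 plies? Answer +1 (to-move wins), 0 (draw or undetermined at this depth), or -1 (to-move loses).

value(X.OX/..OO/.X.., X) = -1

[X.OX/..OO/.X..] X move#1: (0,1):-1/XXOX/..OO/.X..*, (1,0):-1/X.OX/X.OO/.X.., (1,1):-1/X.OX/.XOO/.X.., (2,0):-1/X.OX/..OO/XX.., (2,2):-1/X.OX/..OO/.XX., (2,3):-1/X.OX/..OO/.X.X
[XXOX/..OO/.X..] O move#2: (1,0):-1/XXOX/O.OO/.X.., (1,1):+1/XXOX/.OOO/.X..*, (2,0):-1/XXOX/..OO/OX.., (2,2):+1/XXOX/..OO/.XO., (2,3):-1/XXOX/..OO/.X.O
[XXOX/.OOO/.X..] end (terminal -1, X#3); searched X.OX/..OO/.X.. to 6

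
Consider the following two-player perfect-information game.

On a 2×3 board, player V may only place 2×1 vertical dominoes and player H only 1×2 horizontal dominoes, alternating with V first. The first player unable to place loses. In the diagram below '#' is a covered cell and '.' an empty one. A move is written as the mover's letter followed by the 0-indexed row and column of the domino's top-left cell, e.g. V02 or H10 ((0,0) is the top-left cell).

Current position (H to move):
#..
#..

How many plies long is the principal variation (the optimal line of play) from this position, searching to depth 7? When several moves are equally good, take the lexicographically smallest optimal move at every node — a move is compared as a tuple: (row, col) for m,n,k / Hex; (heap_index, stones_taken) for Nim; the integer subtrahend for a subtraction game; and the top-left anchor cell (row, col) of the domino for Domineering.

p1 H@[#../#..]: H01[###/#..]+1* H11[#../###]+1
p2 V@[###/#..] terminal -1; root [#../#..] d7

PV length from [#../#..]: 1 ply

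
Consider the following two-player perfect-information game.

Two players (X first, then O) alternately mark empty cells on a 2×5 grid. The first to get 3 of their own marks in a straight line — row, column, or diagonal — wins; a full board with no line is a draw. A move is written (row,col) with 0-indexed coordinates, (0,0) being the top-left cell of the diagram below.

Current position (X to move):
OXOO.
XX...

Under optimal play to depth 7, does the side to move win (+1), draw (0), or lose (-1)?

[OXOO./XX...] X move#1: (0,4):+0/OXOOX/XX..., (1,2):+1/OXOO./XXX..*, (1,3):-1/OXOO./XX.X., (1,4):-1/OXOO./XX..X
[OXOO./XXX..] end (terminal -1, O#2); searched OXOO./XX... to 7

value(OXOO./XX..., X) = +1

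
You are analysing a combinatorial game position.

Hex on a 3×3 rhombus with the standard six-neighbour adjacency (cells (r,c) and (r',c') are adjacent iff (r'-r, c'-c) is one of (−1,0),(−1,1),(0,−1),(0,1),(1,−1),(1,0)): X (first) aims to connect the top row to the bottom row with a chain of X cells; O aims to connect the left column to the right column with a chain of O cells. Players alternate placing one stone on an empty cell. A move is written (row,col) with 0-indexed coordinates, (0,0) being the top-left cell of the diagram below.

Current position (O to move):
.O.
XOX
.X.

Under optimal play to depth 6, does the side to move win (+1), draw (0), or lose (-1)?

ply 1, O at .O./XOX/.X. | (0,0)=-1→OO./XOX/.X.; (0,2)=+1→.OO/XOX/.X.*; (2,0)=-1→.O./XOX/OX.; (2,2)=-1→.O./XOX/.XO
ply 2, X at .OO/XOX/.X. | (0,0)=-1→XOO/XOX/.X.*; (2,0)=-1→.OO/XOX/XX.; (2,2)=-1→.OO/XOX/.XX
ply 3, O at XOO/XOX/.X. | (2,0)=+1→XOO/XOX/OX.*; (2,2)=-1→XOO/XOX/.XO
ply 4: XOO/XOX/OX. is terminal -1 (X); from .O./XOX/.X. depth 6

value(.O./XOX/.X., O) = +1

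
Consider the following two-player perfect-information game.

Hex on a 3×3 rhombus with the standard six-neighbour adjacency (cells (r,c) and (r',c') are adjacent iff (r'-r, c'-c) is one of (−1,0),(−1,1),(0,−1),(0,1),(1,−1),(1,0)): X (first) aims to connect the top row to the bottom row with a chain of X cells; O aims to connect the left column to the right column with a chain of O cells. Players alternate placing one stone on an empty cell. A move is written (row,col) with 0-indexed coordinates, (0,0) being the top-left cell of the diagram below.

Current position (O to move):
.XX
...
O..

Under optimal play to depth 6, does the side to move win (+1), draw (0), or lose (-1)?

value(.XX/.../O.., O) = +1

[.XX/.../O..] O move#1: (0,0):-1/OXX/.../O.., (1,0):-1/.XX/O../O.., (1,1):-1/.XX/.O./O.., (1,2):+1/.XX/..O/O..*, (2,1):+1/.XX/.../OO., (2,2):-1/.XX/.../O.O
[.XX/..O/O..] X move#2: (0,0):-1/XXX/..O/O..*, (1,0):-1/.XX/X.O/O.., (1,1):-1/.XX/.XO/O.., (2,1):-1/.XX/..O/OX., (2,2):-1/.XX/..O/O.X
[XXX/..O/O..] O move#3: (1,0):+1/XXX/O.O/O..*, (1,1):+1/XXX/.OO/O.., (2,1):+1/XXX/..O/OO., (2,2):+1/XXX/..O/O.O
[XXX/O.O/O..] X move#4: (1,1):-1/XXX/OXO/O..*, (2,1):-1/XXX/O.O/OX., (2,2):-1/XXX/O.O/O.X
[XXX/OXO/O..] O move#5: (2,1):+1/XXX/OXO/OO.*, (2,2):-1/XXX/OXO/O.O
[XXX/OXO/OO.] end (terminal -1, X#6); searched .XX/.../O.. to 6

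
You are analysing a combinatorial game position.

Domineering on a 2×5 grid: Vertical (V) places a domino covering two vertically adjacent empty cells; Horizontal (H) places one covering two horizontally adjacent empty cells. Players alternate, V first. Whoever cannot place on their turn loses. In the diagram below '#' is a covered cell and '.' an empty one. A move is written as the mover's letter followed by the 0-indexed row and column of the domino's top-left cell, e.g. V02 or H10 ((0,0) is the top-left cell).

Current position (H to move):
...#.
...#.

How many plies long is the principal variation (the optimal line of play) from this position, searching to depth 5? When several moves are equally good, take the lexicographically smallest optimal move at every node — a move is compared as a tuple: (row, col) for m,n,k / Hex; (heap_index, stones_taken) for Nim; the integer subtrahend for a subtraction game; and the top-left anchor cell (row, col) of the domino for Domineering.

[...#./...#.] H move#1: H00:-1/##.#./...#.*, H01:-1/.###./...#., H10:-1/...#./##.#., H11:-1/...#./.###.
[##.#./...#.] V move#2: V02:+1/####./..##.*, V04:-1/##.##/...##
[####./..##.] H move#3: H10:-1/####./####.*
[####./####.] V move#4: V04:+1/#####/#####*
[#####/#####] end (terminal -1, H#5); searched ...#./...#. to 5

PV length from [...#./...#.]: 4 plies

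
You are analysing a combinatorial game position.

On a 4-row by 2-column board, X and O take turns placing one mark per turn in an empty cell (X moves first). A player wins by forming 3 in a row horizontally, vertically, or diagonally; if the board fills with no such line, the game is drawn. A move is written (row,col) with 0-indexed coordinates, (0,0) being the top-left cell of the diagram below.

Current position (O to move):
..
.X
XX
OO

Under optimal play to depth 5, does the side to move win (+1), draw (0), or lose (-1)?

p1 O@[../.X/XX/OO]: (0,0)[O./.X/XX/OO]-1 (0,1)[.O/.X/XX/OO]+0* (1,0)[../OX/XX/OO]-1
p2 X@[.O/.X/XX/OO]: (0,0)[XO/.X/XX/OO]+0* (1,0)[.O/XX/XX/OO]+0
p3 O@[XO/.X/XX/OO]: (1,0)[XO/OX/XX/OO]+0*
p4 X@[XO/OX/XX/OO] terminal +0; root [../.X/XX/OO] d5

value(../.X/XX/OO, O) = 0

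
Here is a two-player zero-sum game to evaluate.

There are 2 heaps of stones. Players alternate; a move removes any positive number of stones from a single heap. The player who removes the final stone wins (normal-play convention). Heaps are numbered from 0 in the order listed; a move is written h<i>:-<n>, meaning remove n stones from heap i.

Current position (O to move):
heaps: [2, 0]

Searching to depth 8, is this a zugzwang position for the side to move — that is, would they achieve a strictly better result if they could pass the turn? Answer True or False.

zugzwang((2,0), O) = False

p1 O@[(2,0)]: h0:-1[(1,0)]-1 h0:-2[(0,0)]+1*
p2 X@[(0,0)] terminal -1; root [(2,0)] d8
pass branch (X moves first from the same position):
  | p1 X@[(2,0)]: h0:-1[(1,0)]-1 h0:-2[(0,0)]+1*
  | p2 O@[(0,0)] terminal -1; root [(2,0)] d8
O moving scores +1; O passing scores -1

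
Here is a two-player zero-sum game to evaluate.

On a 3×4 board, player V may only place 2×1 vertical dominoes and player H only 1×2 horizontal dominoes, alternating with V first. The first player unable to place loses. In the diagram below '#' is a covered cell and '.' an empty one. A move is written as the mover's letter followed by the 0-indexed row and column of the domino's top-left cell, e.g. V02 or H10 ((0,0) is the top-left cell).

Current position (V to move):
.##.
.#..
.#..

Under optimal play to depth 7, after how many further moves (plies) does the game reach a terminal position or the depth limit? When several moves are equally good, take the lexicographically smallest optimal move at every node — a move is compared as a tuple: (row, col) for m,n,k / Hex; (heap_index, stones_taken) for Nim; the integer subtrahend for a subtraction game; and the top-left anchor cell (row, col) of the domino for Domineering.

[.##./.#../.#..] V move#1: V00:-1/###./##../.#.., V03:+1/.###/.#.#/.#..*, V10:-1/.##./##../##.., V12:+1/.##./.##./.##., V13:+1/.##./.#.#/.#.#
[.###/.#.#/.#..] H move#2: H22:-1/.###/.#.#/.###*
[.###/.#.#/.###] V move#3: V00:+1/####/##.#/.###*, V10:+1/.###/##.#/####
[####/##.#/.###] end (terminal -1, H#4); searched .##./.#../.#.. to 7

PV length from [.##./.#../.#..]: 3 plies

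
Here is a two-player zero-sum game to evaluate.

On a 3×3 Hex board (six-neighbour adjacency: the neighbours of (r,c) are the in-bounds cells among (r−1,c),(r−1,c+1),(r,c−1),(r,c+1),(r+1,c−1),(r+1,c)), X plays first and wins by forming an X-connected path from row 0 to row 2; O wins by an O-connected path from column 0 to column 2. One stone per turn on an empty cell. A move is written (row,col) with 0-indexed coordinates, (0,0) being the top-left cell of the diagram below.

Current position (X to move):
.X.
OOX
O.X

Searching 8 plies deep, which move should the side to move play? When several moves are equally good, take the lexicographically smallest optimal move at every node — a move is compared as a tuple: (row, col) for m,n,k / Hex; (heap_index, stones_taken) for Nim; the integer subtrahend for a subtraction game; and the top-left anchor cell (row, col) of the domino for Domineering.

[.X./OOX/O.X] X move#1: (0,0):-1/XX./OOX/O.X, (0,2):+1/.XX/OOX/O.X*, (2,1):-1/.X./OOX/OXX
[.XX/OOX/O.X] end (terminal -1, O#2); searched .X./OOX/O.X to 8

X's best at [.X./OOX/O.X]: (0,2)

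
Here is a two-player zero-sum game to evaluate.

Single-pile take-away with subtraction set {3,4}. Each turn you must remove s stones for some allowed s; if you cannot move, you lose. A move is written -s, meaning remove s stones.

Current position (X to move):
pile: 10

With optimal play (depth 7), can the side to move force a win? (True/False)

ply 1, X at 10 | -3=+1→7*; -4=-1→6
ply 2, O at 7 | -3=-1→4*; -4=-1→3
ply 3, X at 4 | -3=+1→1*; -4=+1→0
ply 4: 1 is terminal -1 (O); from 10 depth 7

X winning at [10]: True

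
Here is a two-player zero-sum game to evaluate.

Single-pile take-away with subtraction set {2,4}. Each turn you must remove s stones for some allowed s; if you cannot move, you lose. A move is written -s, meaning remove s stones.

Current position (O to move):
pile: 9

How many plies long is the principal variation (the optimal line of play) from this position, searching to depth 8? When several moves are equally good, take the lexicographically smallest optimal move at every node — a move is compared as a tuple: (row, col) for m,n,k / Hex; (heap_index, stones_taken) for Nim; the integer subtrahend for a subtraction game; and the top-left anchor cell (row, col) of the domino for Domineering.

p1 O@[9]: -2[7]+1* -4[5]-1
p2 X@[7]: -2[5]-1* -4[3]-1
p3 O@[5]: -2[3]-1 -4[1]+1*
p4 X@[1] terminal -1; root [9] d8

PV length from [9]: 3 plies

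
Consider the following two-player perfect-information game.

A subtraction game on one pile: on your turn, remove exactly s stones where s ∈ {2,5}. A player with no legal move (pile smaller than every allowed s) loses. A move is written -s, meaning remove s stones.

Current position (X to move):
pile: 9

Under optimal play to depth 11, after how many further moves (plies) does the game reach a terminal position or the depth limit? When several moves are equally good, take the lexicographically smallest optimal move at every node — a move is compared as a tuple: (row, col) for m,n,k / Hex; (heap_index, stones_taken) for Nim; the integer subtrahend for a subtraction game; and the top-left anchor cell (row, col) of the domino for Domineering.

p1 X@[9]: -2[7]+1* -5[4]+1
p2 O@[7]: -2[5]-1* -5[2]-1
p3 X@[5]: -2[3]-1 -5[0]+1*
p4 O@[0] terminal -1; root [9] d11

PV length from [9]: 3 plies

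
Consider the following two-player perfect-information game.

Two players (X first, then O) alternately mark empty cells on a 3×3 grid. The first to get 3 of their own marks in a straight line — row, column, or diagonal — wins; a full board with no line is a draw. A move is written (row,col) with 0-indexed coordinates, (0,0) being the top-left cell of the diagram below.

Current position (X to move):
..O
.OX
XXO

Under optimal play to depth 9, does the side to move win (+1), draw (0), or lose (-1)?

value(..O/.OX/XXO, X) = 0

p1 X@[..O/.OX/XXO]: (0,0)[X.O/.OX/XXO]+0* (0,1)[.XO/.OX/XXO]-1 (1,0)[..O/XOX/XXO]-1
p2 O@[X.O/.OX/XXO]: (0,1)[XOO/.OX/XXO]-1 (1,0)[X.O/OOX/XXO]+0*
p3 X@[X.O/OOX/XXO]: (0,1)[XXO/OOX/XXO]+0*
p4 O@[XXO/OOX/XXO] terminal +0; root [..O/.OX/XXO] d9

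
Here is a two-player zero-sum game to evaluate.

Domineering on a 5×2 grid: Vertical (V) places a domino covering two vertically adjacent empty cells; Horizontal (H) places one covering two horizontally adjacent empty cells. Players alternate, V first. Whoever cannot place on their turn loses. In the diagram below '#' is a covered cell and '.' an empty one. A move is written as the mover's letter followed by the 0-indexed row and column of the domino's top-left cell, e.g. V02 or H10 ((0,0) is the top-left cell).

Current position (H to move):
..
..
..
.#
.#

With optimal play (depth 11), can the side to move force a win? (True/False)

H winning at [../../../.#/.#]: True

p1 H@[../../../.#/.#]: H00[##/../../.#/.#]-1 H10[../##/../.#/.#]+1* H20[../../##/.#/.#]-1
p2 V@[../##/../.#/.#]: V20[../##/#./##/.#]-1* V30[../##/../##/##]-1
p3 H@[../##/#./##/.#]: H00[##/##/#./##/.#]+1*
p4 V@[##/##/#./##/.#] terminal -1; root [../../../.#/.#] d11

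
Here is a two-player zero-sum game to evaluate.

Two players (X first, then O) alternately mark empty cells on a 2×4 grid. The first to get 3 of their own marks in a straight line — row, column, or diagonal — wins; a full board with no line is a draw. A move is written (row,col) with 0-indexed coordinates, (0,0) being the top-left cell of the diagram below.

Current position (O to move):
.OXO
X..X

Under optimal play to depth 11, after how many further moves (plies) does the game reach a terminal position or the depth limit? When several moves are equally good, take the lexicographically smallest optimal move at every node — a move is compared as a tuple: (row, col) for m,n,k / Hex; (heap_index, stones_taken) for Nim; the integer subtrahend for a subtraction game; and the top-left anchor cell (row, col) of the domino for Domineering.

PV length from [.OXO/X..X]: 3 plies

ply 1, O at .OXO/X..X | (0,0)=+0→OOXO/X..X*; (1,1)=+0→.OXO/XO.X; (1,2)=+0→.OXO/X.OX
ply 2, X at OOXO/X..X | (1,1)=+0→OOXO/XX.X*; (1,2)=+0→OOXO/X.XX
ply 3, O at OOXO/XX.X | (1,2)=+0→OOXO/XXOX*
ply 4: OOXO/XXOX is terminal +0 (X); from .OXO/X..X depth 11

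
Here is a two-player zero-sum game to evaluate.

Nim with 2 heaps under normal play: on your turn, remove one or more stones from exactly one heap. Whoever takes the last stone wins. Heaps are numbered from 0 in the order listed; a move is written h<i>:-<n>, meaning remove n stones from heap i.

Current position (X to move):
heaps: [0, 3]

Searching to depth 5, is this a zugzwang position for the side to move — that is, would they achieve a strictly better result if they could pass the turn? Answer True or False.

zugzwang((0,3), X) = False

[(0,3)] X move#1: h1:-1:-1/(0,2), h1:-2:-1/(0,1), h1:-3:+1/(0,0)*
[(0,0)] end (terminal -1, O#2); searched (0,3) to 5
if X skipped the turn, O would face:
~ [(0,3)] O move#1: h1:-1:-1/(0,2), h1:-2:-1/(0,1), h1:-3:+1/(0,0)*
~ [(0,0)] end (terminal -1, X#2); searched (0,3) to 5
compare (X): move=+1 vs pass=-1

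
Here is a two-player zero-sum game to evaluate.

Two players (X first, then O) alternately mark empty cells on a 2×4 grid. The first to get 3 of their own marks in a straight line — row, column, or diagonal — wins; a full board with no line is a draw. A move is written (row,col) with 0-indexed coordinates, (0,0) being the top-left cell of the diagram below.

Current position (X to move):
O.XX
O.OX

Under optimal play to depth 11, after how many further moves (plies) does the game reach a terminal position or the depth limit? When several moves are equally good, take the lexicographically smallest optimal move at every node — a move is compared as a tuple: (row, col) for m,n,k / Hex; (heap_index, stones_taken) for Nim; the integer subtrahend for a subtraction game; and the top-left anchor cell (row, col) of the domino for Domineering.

ply 1, X at O.XX/O.OX | (0,1)=+1→OXXX/O.OX*; (1,1)=+0→O.XX/OXOX
ply 2: OXXX/O.OX is terminal -1 (O); from O.XX/O.OX depth 11

PV length from [O.XX/O.OX]: 1 ply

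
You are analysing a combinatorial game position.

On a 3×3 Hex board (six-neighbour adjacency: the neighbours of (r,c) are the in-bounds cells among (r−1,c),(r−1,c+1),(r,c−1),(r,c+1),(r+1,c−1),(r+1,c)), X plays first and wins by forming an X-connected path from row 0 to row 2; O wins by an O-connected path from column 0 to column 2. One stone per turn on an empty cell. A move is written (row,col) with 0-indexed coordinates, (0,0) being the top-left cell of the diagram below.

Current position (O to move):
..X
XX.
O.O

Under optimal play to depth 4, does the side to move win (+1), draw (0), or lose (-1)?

ply 1, O at ..X/XX./O.O | (0,0)=-1→O.X/XX./O.O; (0,1)=-1→.OX/XX./O.O; (1,2)=-1→..X/XXO/O.O; (2,1)=+1→..X/XX./OOO*
ply 2: ..X/XX./OOO is terminal -1 (X); from ..X/XX./O.O depth 4

value(..X/XX./O.O, O) = +1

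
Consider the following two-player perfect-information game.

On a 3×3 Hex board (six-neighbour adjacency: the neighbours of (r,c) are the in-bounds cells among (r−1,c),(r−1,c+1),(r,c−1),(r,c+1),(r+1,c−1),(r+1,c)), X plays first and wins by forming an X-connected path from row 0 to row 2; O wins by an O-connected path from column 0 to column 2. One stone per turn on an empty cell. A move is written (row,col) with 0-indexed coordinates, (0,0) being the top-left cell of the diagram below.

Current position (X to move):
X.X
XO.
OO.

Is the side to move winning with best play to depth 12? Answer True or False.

X winning at [X.X/XO./OO.]: False

[X.X/XO./OO.] X move#1: (0,1):-1/XXX/XO./OO.*, (1,2):-1/X.X/XOX/OO., (2,2):-1/X.X/XO./OOX
[XXX/XO./OO.] O move#2: (1,2):+1/XXX/XOO/OO.*, (2,2):+1/XXX/XO./OOO
[XXX/XOO/OO.] end (terminal -1, X#3); searched X.X/XO./OO. to 12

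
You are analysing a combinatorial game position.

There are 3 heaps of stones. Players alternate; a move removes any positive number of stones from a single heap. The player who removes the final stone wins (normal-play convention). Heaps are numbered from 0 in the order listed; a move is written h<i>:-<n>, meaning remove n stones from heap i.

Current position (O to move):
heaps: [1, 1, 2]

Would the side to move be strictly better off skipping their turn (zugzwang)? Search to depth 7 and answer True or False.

ply 1, O at (1,1,2) | h0:-1=-1→(0,1,2); h1:-1=-1→(1,0,2); h2:-1=-1→(1,1,1); h2:-2=+1→(1,1,0)*
ply 2, X at (1,1,0) | h0:-1=-1→(0,1,0)*; h1:-1=-1→(1,0,0)
ply 3, O at (0,1,0) | h1:-1=+1→(0,0,0)*
ply 4: (0,0,0) is terminal -1 (X); from (1,1,2) depth 7
pass branch (X moves first from the same position):
  | ply 1, X at (1,1,2) | h0:-1=-1→(0,1,2); h1:-1=-1→(1,0,2); h2:-1=-1→(1,1,1); h2:-2=+1→(1,1,0)*
  | ply 2, O at (1,1,0) | h0:-1=-1→(0,1,0)*; h1:-1=-1→(1,0,0)
  | ply 3, X at (0,1,0) | h1:-1=+1→(0,0,0)*
  | ply 4: (0,0,0) is terminal -1 (O); from (1,1,2) depth 7
O moving scores +1; O passing scores -1

zugzwang((1,1,2), O) = False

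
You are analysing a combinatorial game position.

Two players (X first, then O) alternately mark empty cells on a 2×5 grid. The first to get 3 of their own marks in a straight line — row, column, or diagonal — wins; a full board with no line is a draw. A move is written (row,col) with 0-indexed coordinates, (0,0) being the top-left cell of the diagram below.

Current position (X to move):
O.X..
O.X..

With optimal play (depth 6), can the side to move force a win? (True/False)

X winning at [O.X../O.X..]: True

ply 1, X at O.X../O.X.. | (0,1)=+1→OXX../O.X..*; (0,3)=+1→O.XX./O.X..; (0,4)=+1→O.X.X/O.X..; (1,1)=+1→O.X../OXX..; (1,3)=+1→O.X../O.XX.; (1,4)=+1→O.X../O.X.X
ply 2, O at OXX../O.X.. | (0,3)=-1→OXXO./O.X..*; (0,4)=-1→OXX.O/O.X..; (1,1)=-1→OXX../OOX..; (1,3)=-1→OXX../O.XO.; (1,4)=-1→OXX../O.X.O
ply 3, X at OXXO./O.X.. | (0,4)=+0→OXXOX/O.X..; (1,1)=+0→OXXO./OXX..; (1,3)=+1→OXXO./O.XX.*; (1,4)=+0→OXXO./O.X.X
ply 4, O at OXXO./O.XX. | (0,4)=-1→OXXOO/O.XX.*; (1,1)=-1→OXXO./OOXX.; (1,4)=-1→OXXO./O.XXO
ply 5, X at OXXOO/O.XX. | (1,1)=+1→OXXOO/OXXX.*; (1,4)=+1→OXXOO/O.XXX
ply 6: OXXOO/OXXX. is terminal -1 (O); from O.X../O.X.. depth 6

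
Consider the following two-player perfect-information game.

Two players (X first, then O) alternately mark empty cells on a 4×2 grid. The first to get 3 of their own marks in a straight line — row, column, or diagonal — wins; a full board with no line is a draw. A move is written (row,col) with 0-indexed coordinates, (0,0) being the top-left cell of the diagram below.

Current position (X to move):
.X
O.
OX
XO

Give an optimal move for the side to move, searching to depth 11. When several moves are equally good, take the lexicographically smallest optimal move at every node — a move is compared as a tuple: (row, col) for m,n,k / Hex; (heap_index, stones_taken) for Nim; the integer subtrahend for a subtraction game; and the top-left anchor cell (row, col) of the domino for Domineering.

X's best at [.X/O./OX/XO]: (1,1)

ply 1, X at .X/O./OX/XO | (0,0)=+0→XX/O./OX/XO; (1,1)=+1→.X/OX/OX/XO*
ply 2: .X/OX/OX/XO is terminal -1 (O); from .X/O./OX/XO depth 11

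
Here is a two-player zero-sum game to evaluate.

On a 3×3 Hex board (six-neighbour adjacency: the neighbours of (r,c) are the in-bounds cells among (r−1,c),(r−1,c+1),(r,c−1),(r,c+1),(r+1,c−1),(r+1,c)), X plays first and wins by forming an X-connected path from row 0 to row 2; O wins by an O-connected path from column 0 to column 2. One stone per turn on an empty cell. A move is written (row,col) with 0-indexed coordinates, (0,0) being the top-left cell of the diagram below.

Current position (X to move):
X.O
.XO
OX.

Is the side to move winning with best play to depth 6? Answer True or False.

X winning at [X.O/.XO/OX.]: True

[X.O/.XO/OX.] X move#1: (0,1):+1/XXO/.XO/OX.*, (1,0):+1/X.O/XXO/OX., (2,2):+1/X.O/.XO/OXX
[XXO/.XO/OX.] end (terminal -1, O#2); searched X.O/.XO/OX. to 6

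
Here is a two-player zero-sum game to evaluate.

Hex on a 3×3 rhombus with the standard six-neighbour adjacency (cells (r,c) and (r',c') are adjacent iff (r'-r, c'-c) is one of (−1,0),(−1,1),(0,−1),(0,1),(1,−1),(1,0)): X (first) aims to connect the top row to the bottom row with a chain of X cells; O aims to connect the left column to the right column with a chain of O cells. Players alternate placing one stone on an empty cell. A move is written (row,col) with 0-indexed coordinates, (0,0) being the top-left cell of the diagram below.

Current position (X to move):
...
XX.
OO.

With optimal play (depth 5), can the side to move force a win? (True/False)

X winning at [.../XX./OO.]: False

ply 1, X at .../XX./OO. | (0,0)=-1→X../XX./OO.*; (0,1)=-1→.X./XX./OO.; (0,2)=-1→..X/XX./OO.; (1,2)=-1→.../XXX/OO.; (2,2)=-1→.../XX./OOX
ply 2, O at X../XX./OO. | (0,1)=+1→XO./XX./OO.*; (0,2)=+1→X.O/XX./OO.; (1,2)=+1→X../XXO/OO.; (2,2)=+1→X../XX./OOO
ply 3, X at XO./XX./OO. | (0,2)=-1→XOX/XX./OO.*; (1,2)=-1→XO./XXX/OO.; (2,2)=-1→XO./XX./OOX
ply 4, O at XOX/XX./OO. | (1,2)=+1→XOX/XXO/OO.*; (2,2)=+1→XOX/XX./OOO
ply 5: XOX/XXO/OO. is terminal -1 (X); from .../XX./OO. depth 5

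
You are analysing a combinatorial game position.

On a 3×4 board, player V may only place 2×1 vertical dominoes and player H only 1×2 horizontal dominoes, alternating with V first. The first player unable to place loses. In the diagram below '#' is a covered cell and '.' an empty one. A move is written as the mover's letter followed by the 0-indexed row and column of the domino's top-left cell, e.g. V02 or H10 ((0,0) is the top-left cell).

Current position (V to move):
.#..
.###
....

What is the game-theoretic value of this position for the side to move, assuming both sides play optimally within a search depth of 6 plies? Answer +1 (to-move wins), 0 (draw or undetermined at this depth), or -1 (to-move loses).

p1 V@[.#../.###/....]: V00[##../####/....]-1* V10[.#../####/#...]-1
p2 H@[##../####/....]: H02[####/####/....]+1* H20[##../####/##..]+1 H21[##../####/.##.]+1 H22[##../####/..##]+1
p3 V@[####/####/....] terminal -1; root [.#../.###/....] d6

value(.#../.###/...., V) = -1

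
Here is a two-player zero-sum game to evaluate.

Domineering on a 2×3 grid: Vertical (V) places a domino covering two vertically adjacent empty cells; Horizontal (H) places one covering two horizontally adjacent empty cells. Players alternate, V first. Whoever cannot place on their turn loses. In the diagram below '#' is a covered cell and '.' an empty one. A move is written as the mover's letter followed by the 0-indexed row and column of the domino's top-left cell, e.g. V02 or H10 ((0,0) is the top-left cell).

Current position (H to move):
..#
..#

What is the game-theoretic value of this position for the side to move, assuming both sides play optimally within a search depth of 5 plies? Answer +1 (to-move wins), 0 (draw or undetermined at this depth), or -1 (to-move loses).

value(..#/..#, H) = +1

[..#/..#] H move#1: H00:+1/###/..#*, H10:+1/..#/###
[###/..#] end (terminal -1, V#2); searched ..#/..# to 5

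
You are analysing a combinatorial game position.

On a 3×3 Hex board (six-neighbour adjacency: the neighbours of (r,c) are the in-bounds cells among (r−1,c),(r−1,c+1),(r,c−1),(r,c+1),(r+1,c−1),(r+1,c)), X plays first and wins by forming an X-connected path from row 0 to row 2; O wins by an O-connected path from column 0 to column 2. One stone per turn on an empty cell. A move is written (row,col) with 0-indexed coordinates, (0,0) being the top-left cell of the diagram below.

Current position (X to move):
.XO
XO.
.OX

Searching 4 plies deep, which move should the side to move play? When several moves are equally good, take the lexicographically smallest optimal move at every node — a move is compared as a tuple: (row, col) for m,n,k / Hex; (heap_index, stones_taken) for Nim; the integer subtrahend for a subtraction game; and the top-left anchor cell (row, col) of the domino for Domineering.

X's best at [.XO/XO./.OX]: (2,0)

[.XO/XO./.OX] X move#1: (0,0):-1/XXO/XO./.OX, (1,2):-1/.XO/XOX/.OX, (2,0):+1/.XO/XO./XOX*
[.XO/XO./XOX] end (terminal -1, O#2); searched .XO/XO./.OX to 4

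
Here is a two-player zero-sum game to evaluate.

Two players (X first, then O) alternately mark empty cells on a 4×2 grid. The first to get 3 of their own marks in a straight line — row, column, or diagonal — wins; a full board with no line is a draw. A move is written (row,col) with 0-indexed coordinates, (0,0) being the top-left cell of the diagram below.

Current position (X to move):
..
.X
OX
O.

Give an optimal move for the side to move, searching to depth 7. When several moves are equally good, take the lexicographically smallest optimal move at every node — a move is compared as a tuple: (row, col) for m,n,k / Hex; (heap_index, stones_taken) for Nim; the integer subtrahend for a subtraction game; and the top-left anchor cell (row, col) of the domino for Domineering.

X's best at [../.X/OX/O.]: (0,1)

p1 X@[../.X/OX/O.]: (0,0)[X./.X/OX/O.]-1 (0,1)[.X/.X/OX/O.]+1* (1,0)[../XX/OX/O.]+1 (3,1)[../.X/OX/OX]+1
p2 O@[.X/.X/OX/O.] terminal -1; root [../.X/OX/O.] d7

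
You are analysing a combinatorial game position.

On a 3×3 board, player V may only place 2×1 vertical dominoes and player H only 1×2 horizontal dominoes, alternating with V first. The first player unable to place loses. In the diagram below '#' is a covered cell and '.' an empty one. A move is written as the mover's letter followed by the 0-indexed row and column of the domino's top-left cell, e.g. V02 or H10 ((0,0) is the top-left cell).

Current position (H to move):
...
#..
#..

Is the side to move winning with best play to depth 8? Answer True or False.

[.../#../#..] H move#1: H00:-1/##./#../#.., H01:-1/.##/#../#.., H11:+1/.../###/#..*, H21:-1/.../#../###
[.../###/#..] end (terminal -1, V#2); searched .../#../#.. to 8

H winning at [.../#../#..]: True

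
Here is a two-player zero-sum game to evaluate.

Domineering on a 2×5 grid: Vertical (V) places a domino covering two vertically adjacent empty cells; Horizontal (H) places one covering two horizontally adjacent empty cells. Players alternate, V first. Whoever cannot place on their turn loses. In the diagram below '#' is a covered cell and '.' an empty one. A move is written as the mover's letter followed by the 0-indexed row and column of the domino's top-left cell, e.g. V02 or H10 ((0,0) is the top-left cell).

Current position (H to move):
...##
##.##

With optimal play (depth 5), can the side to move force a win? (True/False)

H winning at [...##/##.##]: True

[...##/##.##] H move#1: H00:-1/##.##/##.##, H01:+1/.####/##.##*
[.####/##.##] end (terminal -1, V#2); searched ...##/##.## to 5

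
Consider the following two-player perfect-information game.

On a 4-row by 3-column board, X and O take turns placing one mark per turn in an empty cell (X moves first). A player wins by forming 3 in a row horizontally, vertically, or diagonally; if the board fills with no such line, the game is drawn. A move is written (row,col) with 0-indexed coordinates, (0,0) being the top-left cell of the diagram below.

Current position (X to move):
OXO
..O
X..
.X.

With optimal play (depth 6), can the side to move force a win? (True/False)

[OXO/..O/X../.X.] X move#1: (1,0):-1/OXO/X.O/X../.X., (1,1):-1/OXO/.XO/X../.X., (2,1):-1/OXO/..O/XX./.X., (2,2):+1/OXO/..O/X.X/.X.*, (3,0):-1/OXO/..O/X../XX., (3,2):-1/OXO/..O/X../.XX
[OXO/..O/X.X/.X.] O move#2: (1,0):-1/OXO/O.O/X.X/.X.*, (1,1):-1/OXO/.OO/X.X/.X., (2,1):-1/OXO/..O/XOX/.X., (3,0):-1/OXO/..O/X.X/OX., (3,2):-1/OXO/..O/X.X/.XO
[OXO/O.O/X.X/.X.] X move#3: (1,1):-1/OXO/OXO/X.X/.X., (2,1):+1/OXO/O.O/XXX/.X.*, (3,0):-1/OXO/O.O/X.X/XX., (3,2):-1/OXO/O.O/X.X/.XX
[OXO/O.O/XXX/.X.] end (terminal -1, O#4); searched OXO/..O/X../.X. to 6

X winning at [OXO/..O/X../.X.]: True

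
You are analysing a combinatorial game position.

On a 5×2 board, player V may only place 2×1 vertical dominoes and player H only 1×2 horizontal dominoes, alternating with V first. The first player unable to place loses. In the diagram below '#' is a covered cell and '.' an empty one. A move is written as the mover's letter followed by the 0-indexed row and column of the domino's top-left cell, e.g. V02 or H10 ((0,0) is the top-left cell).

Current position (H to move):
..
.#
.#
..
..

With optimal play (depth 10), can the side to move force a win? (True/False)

ply 1, H at ../.#/.#/../.. | H00=-1→##/.#/.#/../..; H30=+1→../.#/.#/##/..*; H40=+1→../.#/.#/../##
ply 2, V at ../.#/.#/##/.. | V00=-1→#./##/.#/##/..*; V10=-1→../##/##/##/..
ply 3, H at #./##/.#/##/.. | H40=+1→#./##/.#/##/##*
ply 4: #./##/.#/##/## is terminal -1 (V); from ../.#/.#/../.. depth 10

H winning at [../.#/.#/../..]: True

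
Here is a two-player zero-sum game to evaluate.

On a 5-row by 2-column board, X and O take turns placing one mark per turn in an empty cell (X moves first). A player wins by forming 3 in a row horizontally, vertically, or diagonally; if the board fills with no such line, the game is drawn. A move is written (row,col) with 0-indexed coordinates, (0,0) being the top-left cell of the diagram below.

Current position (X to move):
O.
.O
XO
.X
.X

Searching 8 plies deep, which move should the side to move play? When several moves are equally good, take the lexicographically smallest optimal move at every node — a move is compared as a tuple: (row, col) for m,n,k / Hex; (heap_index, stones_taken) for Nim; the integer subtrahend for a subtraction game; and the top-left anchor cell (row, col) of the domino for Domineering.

[O./.O/XO/.X/.X] X move#1: (0,1):+0/OX/.O/XO/.X/.X*, (1,0):-1/O./XO/XO/.X/.X, (3,0):-1/O./.O/XO/XX/.X, (4,0):-1/O./.O/XO/.X/XX
[OX/.O/XO/.X/.X] O move#2: (1,0):+0/OX/OO/XO/.X/.X*, (3,0):+0/OX/.O/XO/OX/.X, (4,0):+0/OX/.O/XO/.X/OX
[OX/OO/XO/.X/.X] X move#3: (3,0):+0/OX/OO/XO/XX/.X*, (4,0):+0/OX/OO/XO/.X/XX
[OX/OO/XO/XX/.X] O move#4: (4,0):+0/OX/OO/XO/XX/OX*
[OX/OO/XO/XX/OX] end (terminal +0, X#5); searched O./.O/XO/.X/.X to 8

X's best at [O./.O/XO/.X/.X]: (0,1)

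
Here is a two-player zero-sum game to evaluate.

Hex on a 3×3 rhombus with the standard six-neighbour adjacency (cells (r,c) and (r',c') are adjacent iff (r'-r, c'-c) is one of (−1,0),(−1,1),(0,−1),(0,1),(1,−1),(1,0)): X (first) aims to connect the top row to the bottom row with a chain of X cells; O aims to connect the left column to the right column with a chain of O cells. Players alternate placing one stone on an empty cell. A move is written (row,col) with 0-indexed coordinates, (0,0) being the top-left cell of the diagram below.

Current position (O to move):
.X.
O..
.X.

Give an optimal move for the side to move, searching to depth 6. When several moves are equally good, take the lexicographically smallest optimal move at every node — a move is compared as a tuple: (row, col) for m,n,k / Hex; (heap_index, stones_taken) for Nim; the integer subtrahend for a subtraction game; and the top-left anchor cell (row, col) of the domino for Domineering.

[.X./O../.X.] O move#1: (0,0):-1/OX./O../.X., (0,2):-1/.XO/O../.X., (1,1):+1/.X./OO./.X.*, (1,2):-1/.X./O.O/.X., (2,0):-1/.X./O../OX., (2,2):-1/.X./O../.XO
[.X./OO./.X.] X move#2: (0,0):-1/XX./OO./.X.*, (0,2):-1/.XX/OO./.X., (1,2):-1/.X./OOX/.X., (2,0):-1/.X./OO./XX., (2,2):-1/.X./OO./.XX
[XX./OO./.X.] O move#3: (0,2):+1/XXO/OO./.X.*, (1,2):+1/XX./OOO/.X., (2,0):+1/XX./OO./OX., (2,2):+1/XX./OO./.XO
[XXO/OO./.X.] end (terminal -1, X#4); searched .X./O../.X. to 6

O's best at [.X./O../.X.]: (1,1)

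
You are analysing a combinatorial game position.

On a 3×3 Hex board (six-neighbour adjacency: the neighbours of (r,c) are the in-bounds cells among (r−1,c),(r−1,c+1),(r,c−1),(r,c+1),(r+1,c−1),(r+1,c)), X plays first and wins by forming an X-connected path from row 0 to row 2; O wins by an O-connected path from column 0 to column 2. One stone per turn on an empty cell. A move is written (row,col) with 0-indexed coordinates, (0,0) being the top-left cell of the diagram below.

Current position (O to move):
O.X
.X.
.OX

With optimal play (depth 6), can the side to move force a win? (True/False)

p1 O@[O.X/.X./.OX]: (0,1)[OOX/.X./.OX]-1* (1,0)[O.X/OX./.OX]-1 (1,2)[O.X/.XO/.OX]-1 (2,0)[O.X/.X./OOX]-1
p2 X@[OOX/.X./.OX]: (1,0)[OOX/XX./.OX]+1* (1,2)[OOX/.XX/.OX]+1 (2,0)[OOX/.X./XOX]+1
p3 O@[OOX/XX./.OX]: (1,2)[OOX/XXO/.OX]-1* (2,0)[OOX/XX./OOX]-1
p4 X@[OOX/XXO/.OX]: (2,0)[OOX/XXO/XOX]+1*
p5 O@[OOX/XXO/XOX] terminal -1; root [O.X/.X./.OX] d6

O winning at [O.X/.X./.OX]: False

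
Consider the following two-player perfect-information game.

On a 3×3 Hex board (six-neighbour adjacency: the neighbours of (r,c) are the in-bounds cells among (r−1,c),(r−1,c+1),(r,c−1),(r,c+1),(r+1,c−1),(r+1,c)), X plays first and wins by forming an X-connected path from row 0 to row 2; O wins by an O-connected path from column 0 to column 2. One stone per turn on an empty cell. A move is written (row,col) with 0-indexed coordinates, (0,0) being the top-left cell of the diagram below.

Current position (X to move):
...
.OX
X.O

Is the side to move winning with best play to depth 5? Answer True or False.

X winning at [.../.OX/X.O]: True

[.../.OX/X.O] X move#1: (0,0):-1/X../.OX/X.O, (0,1):-1/.X./.OX/X.O, (0,2):+1/..X/.OX/X.O*, (1,0):+1/.../XOX/X.O, (2,1):+1/.../.OX/XXO
[..X/.OX/X.O] O move#2: (0,0):-1/O.X/.OX/X.O*, (0,1):-1/.OX/.OX/X.O, (1,0):-1/..X/OOX/X.O, (2,1):-1/..X/.OX/XOO
[O.X/.OX/X.O] X move#3: (0,1):+1/OXX/.OX/X.O*, (1,0):+1/O.X/XOX/X.O, (2,1):+1/O.X/.OX/XXO
[OXX/.OX/X.O] O move#4: (1,0):-1/OXX/OOX/X.O*, (2,1):-1/OXX/.OX/XOO
[OXX/OOX/X.O] X move#5: (2,1):+1/OXX/OOX/XXO*
[OXX/OOX/XXO] end (terminal -1, O#6); searched .../.OX/X.O to 5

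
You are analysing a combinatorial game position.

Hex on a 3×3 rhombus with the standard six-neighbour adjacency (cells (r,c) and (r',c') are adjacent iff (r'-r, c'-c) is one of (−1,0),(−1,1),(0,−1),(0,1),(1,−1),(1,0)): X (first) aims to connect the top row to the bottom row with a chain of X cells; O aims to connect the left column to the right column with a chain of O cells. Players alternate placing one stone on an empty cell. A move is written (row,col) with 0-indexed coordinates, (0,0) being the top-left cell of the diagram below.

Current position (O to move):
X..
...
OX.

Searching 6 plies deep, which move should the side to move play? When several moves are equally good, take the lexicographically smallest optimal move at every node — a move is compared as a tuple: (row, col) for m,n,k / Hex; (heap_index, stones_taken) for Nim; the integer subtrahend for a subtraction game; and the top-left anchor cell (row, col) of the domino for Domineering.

O's best at [X../.../OX.]: (1,1)

[X../.../OX.] O move#1: (0,1):-1/XO./.../OX., (0,2):-1/X.O/.../OX., (1,0):-1/X../O../OX., (1,1):+1/X../.O./OX.*, (1,2):-1/X../..O/OX., (2,2):-1/X../.../OXO
[X../.O./OX.] X move#2: (0,1):-1/XX./.O./OX.*, (0,2):-1/X.X/.O./OX., (1,0):-1/X../XO./OX., (1,2):-1/X../.OX/OX., (2,2):-1/X../.O./OXX
[XX./.O./OX.] O move#3: (0,2):+1/XXO/.O./OX.*, (1,0):+1/XX./OO./OX., (1,2):+1/XX./.OO/OX., (2,2):+1/XX./.O./OXO
[XXO/.O./OX.] end (terminal -1, X#4); searched X../.../OX. to 6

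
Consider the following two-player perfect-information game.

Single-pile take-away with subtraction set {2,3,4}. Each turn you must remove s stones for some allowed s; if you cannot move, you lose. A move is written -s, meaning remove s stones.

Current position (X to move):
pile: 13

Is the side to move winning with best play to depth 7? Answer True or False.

p1 X@[13]: -2[11]-1* -3[10]-1 -4[9]-1
p2 O@[11]: -2[9]-1 -3[8]-1 -4[7]+1*
p3 X@[7]: -2[5]-1* -3[4]-1 -4[3]-1
p4 O@[5]: -2[3]-1 -3[2]-1 -4[1]+1*
p5 X@[1] terminal -1; root [13] d7

X winning at [13]: False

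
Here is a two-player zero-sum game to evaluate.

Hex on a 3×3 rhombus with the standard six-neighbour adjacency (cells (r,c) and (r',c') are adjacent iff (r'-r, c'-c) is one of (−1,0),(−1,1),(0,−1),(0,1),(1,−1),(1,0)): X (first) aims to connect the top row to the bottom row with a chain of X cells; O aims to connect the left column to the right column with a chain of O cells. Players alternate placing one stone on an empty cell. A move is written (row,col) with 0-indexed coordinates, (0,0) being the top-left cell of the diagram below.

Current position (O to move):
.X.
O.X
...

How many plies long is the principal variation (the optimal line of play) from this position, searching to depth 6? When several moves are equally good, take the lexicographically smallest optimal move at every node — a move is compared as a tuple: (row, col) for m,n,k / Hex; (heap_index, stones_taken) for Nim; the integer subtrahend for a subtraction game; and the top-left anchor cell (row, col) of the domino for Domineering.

PV length from [.X./O.X/...]: 6 plies

p1 O@[.X./O.X/...]: (0,0)[OX./O.X/...]-1* (0,2)[.XO/O.X/...]-1 (1,1)[.X./OOX/...]-1 (2,0)[.X./O.X/O..]-1 (2,1)[.X./O.X/.O.]-1 (2,2)[.X./O.X/..O]-1
p2 X@[OX./O.X/...]: (0,2)[OXX/O.X/...]+1* (1,1)[OX./OXX/...]+1 (2,0)[OX./O.X/X..]+1 (2,1)[OX./O.X/.X.]+1 (2,2)[OX./O.X/..X]+1
p3 O@[OXX/O.X/...]: (1,1)[OXX/OOX/...]-1* (2,0)[OXX/O.X/O..]-1 (2,1)[OXX/O.X/.O.]-1 (2,2)[OXX/O.X/..O]-1
p4 X@[OXX/OOX/...]: (2,0)[OXX/OOX/X..]+1* (2,1)[OXX/OOX/.X.]+1 (2,2)[OXX/OOX/..X]+1
p5 O@[OXX/OOX/X..]: (2,1)[OXX/OOX/XO.]-1* (2,2)[OXX/OOX/X.O]-1
p6 X@[OXX/OOX/XO.]: (2,2)[OXX/OOX/XOX]+1*
p7 O@[OXX/OOX/XOX] terminal -1; root [.X./O.X/...] d6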